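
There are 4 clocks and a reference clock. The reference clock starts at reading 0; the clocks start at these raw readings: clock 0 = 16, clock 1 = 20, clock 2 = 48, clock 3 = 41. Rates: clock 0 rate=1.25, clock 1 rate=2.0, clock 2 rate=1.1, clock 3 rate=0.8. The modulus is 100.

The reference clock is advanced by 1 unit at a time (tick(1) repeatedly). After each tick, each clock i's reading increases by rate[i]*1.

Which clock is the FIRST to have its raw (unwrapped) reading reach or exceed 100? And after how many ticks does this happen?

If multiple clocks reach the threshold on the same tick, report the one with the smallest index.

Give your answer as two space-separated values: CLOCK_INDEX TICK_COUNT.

Answer: 1 40

Derivation:
clock 0: start=16, rate=1.25, needs 100-16 = 84; ticks = ceil(84/1.25) = ceil(67.2000) = 68; reading at tick 68 = 16 + 1.25*68 = 101.0000
clock 1: start=20, rate=2.0, needs 100-20 = 80; ticks = ceil(80/2.0) = ceil(40.0000) = 40; reading at tick 40 = 20 + 2.0*40 = 100.0000
clock 2: start=48, rate=1.1, needs 100-48 = 52; ticks = ceil(52/1.1) = ceil(47.2727) = 48; reading at tick 48 = 48 + 1.1*48 = 100.8000
clock 3: start=41, rate=0.8, needs 100-41 = 59; ticks = ceil(59/0.8) = ceil(73.7500) = 74; reading at tick 74 = 41 + 0.8*74 = 100.2000
Minimum tick count = 40; winners = [1]; smallest index = 1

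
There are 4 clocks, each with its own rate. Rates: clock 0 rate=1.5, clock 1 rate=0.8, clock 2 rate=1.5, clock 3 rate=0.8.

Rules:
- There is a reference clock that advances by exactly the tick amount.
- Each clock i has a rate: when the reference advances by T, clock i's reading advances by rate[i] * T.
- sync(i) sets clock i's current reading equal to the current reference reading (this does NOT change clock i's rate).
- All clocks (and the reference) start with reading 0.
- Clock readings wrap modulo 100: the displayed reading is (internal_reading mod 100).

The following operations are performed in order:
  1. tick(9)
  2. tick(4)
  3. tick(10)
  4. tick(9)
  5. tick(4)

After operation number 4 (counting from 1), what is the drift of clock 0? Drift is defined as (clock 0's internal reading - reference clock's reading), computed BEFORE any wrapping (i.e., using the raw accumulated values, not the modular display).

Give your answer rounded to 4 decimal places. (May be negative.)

Answer: 16.0000

Derivation:
After op 1 tick(9): ref=9.0000 raw=[13.5000 7.2000 13.5000 7.2000]
After op 2 tick(4): ref=13.0000 raw=[19.5000 10.4000 19.5000 10.4000]
After op 3 tick(10): ref=23.0000 raw=[34.5000 18.4000 34.5000 18.4000]
After op 4 tick(9): ref=32.0000 raw=[48.0000 25.6000 48.0000 25.6000]
Drift of clock 0 after op 4: 48.0000 - 32.0000 = 16.0000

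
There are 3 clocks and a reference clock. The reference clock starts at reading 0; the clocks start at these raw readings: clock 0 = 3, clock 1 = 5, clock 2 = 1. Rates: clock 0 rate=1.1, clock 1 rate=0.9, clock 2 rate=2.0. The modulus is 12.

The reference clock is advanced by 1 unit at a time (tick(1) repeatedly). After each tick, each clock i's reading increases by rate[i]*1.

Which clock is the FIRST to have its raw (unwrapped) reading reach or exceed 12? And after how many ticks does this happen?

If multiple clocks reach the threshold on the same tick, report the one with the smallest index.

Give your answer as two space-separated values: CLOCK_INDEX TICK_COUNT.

clock 0: start=3, rate=1.1, needs 12-3 = 9; ticks = ceil(9/1.1) = ceil(8.1818) = 9; reading at tick 9 = 3 + 1.1*9 = 12.9000
clock 1: start=5, rate=0.9, needs 12-5 = 7; ticks = ceil(7/0.9) = ceil(7.7778) = 8; reading at tick 8 = 5 + 0.9*8 = 12.2000
clock 2: start=1, rate=2.0, needs 12-1 = 11; ticks = ceil(11/2.0) = ceil(5.5000) = 6; reading at tick 6 = 1 + 2.0*6 = 13.0000
Minimum tick count = 6; winners = [2]; smallest index = 2

Answer: 2 6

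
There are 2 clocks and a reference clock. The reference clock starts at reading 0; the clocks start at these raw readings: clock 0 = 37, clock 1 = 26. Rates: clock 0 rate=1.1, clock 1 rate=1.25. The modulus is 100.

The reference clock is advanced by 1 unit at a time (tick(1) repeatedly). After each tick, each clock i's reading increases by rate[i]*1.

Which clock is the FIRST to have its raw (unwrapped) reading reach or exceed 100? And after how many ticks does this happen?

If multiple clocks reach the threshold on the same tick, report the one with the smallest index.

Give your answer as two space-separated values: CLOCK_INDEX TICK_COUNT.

Answer: 0 58

Derivation:
clock 0: start=37, rate=1.1, needs 100-37 = 63; ticks = ceil(63/1.1) = ceil(57.2727) = 58; reading at tick 58 = 37 + 1.1*58 = 100.8000
clock 1: start=26, rate=1.25, needs 100-26 = 74; ticks = ceil(74/1.25) = ceil(59.2000) = 60; reading at tick 60 = 26 + 1.25*60 = 101.0000
Minimum tick count = 58; winners = [0]; smallest index = 0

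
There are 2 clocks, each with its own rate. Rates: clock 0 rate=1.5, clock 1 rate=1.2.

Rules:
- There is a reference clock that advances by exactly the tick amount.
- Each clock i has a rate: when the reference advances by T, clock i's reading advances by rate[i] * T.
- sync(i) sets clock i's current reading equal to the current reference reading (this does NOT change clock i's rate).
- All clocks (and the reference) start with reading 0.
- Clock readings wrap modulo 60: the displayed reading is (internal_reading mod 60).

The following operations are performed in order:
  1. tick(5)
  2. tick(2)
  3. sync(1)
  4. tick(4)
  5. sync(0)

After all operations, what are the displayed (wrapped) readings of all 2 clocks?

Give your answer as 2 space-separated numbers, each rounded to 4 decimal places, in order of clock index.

Answer: 11.0000 11.8000

Derivation:
After op 1 tick(5): ref=5.0000 raw=[7.5000 6.0000]
After op 2 tick(2): ref=7.0000 raw=[10.5000 8.4000]
After op 3 sync(1): ref=7.0000 raw=[10.5000 7.0000]
After op 4 tick(4): ref=11.0000 raw=[16.5000 11.8000]
After op 5 sync(0): ref=11.0000 raw=[11.0000 11.8000]
Wrap final raw readings (mod 60): 11.0000 mod 60 = 11.0000; 11.8000 mod 60 = 11.8000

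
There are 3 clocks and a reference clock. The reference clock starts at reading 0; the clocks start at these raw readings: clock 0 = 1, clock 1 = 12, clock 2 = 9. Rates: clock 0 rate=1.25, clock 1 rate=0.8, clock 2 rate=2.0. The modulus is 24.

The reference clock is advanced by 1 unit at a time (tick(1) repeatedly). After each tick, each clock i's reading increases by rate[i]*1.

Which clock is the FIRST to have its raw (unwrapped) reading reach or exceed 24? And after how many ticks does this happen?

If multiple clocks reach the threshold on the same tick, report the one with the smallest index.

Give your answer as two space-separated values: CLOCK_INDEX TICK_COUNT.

clock 0: start=1, rate=1.25, needs 24-1 = 23; ticks = ceil(23/1.25) = ceil(18.4000) = 19; reading at tick 19 = 1 + 1.25*19 = 24.7500
clock 1: start=12, rate=0.8, needs 24-12 = 12; ticks = ceil(12/0.8) = ceil(15.0000) = 15; reading at tick 15 = 12 + 0.8*15 = 24.0000
clock 2: start=9, rate=2.0, needs 24-9 = 15; ticks = ceil(15/2.0) = ceil(7.5000) = 8; reading at tick 8 = 9 + 2.0*8 = 25.0000
Minimum tick count = 8; winners = [2]; smallest index = 2

Answer: 2 8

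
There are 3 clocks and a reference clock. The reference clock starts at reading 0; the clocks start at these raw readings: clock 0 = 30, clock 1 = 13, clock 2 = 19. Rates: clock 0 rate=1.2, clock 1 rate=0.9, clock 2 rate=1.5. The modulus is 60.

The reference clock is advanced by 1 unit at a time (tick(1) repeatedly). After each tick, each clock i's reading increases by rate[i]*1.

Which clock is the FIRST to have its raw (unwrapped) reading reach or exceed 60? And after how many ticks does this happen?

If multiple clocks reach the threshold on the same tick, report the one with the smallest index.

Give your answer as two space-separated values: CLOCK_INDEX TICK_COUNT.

clock 0: start=30, rate=1.2, needs 60-30 = 30; ticks = ceil(30/1.2) = ceil(25.0000) = 25; reading at tick 25 = 30 + 1.2*25 = 60.0000
clock 1: start=13, rate=0.9, needs 60-13 = 47; ticks = ceil(47/0.9) = ceil(52.2222) = 53; reading at tick 53 = 13 + 0.9*53 = 60.7000
clock 2: start=19, rate=1.5, needs 60-19 = 41; ticks = ceil(41/1.5) = ceil(27.3333) = 28; reading at tick 28 = 19 + 1.5*28 = 61.0000
Minimum tick count = 25; winners = [0]; smallest index = 0

Answer: 0 25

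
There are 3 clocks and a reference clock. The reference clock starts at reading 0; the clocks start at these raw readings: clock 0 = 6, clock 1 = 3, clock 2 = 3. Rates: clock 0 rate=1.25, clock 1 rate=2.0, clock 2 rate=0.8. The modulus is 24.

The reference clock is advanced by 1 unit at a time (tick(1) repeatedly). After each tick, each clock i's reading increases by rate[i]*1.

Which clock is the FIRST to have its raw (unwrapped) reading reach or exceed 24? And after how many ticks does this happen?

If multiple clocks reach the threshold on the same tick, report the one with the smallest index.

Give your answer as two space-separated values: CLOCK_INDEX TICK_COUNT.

Answer: 1 11

Derivation:
clock 0: start=6, rate=1.25, needs 24-6 = 18; ticks = ceil(18/1.25) = ceil(14.4000) = 15; reading at tick 15 = 6 + 1.25*15 = 24.7500
clock 1: start=3, rate=2.0, needs 24-3 = 21; ticks = ceil(21/2.0) = ceil(10.5000) = 11; reading at tick 11 = 3 + 2.0*11 = 25.0000
clock 2: start=3, rate=0.8, needs 24-3 = 21; ticks = ceil(21/0.8) = ceil(26.2500) = 27; reading at tick 27 = 3 + 0.8*27 = 24.6000
Minimum tick count = 11; winners = [1]; smallest index = 1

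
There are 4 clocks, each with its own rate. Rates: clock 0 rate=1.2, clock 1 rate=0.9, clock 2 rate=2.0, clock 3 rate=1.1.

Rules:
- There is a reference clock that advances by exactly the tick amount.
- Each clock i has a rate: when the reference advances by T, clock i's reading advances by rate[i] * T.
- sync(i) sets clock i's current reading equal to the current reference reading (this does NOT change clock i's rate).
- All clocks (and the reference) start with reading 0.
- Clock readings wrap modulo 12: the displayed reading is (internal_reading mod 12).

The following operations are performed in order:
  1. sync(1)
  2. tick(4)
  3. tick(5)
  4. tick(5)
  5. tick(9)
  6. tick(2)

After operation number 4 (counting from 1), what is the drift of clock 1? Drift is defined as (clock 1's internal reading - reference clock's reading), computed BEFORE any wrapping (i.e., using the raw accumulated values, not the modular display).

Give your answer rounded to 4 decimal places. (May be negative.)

After op 1 sync(1): ref=0.0000 raw=[0.0000 0.0000 0.0000 0.0000]
After op 2 tick(4): ref=4.0000 raw=[4.8000 3.6000 8.0000 4.4000]
After op 3 tick(5): ref=9.0000 raw=[10.8000 8.1000 18.0000 9.9000]
After op 4 tick(5): ref=14.0000 raw=[16.8000 12.6000 28.0000 15.4000]
Drift of clock 1 after op 4: 12.6000 - 14.0000 = -1.4000

Answer: -1.4000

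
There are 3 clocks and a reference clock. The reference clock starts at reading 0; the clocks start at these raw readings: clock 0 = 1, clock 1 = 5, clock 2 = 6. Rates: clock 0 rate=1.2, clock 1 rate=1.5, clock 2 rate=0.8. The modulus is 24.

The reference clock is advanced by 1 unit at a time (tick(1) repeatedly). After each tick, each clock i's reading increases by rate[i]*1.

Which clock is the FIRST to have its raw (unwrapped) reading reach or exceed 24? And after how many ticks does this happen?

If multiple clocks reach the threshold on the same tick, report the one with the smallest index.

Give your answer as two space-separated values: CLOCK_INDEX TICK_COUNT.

Answer: 1 13

Derivation:
clock 0: start=1, rate=1.2, needs 24-1 = 23; ticks = ceil(23/1.2) = ceil(19.1667) = 20; reading at tick 20 = 1 + 1.2*20 = 25.0000
clock 1: start=5, rate=1.5, needs 24-5 = 19; ticks = ceil(19/1.5) = ceil(12.6667) = 13; reading at tick 13 = 5 + 1.5*13 = 24.5000
clock 2: start=6, rate=0.8, needs 24-6 = 18; ticks = ceil(18/0.8) = ceil(22.5000) = 23; reading at tick 23 = 6 + 0.8*23 = 24.4000
Minimum tick count = 13; winners = [1]; smallest index = 1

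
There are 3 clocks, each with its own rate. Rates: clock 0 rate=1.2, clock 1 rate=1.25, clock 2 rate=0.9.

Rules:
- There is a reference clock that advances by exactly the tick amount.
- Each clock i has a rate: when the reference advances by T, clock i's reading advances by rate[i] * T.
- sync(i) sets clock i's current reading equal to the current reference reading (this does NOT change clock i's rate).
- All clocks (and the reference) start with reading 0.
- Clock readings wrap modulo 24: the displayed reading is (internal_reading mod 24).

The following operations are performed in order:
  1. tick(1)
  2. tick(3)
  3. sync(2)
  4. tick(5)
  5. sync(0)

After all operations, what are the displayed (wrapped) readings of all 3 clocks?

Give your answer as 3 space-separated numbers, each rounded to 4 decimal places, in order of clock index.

After op 1 tick(1): ref=1.0000 raw=[1.2000 1.2500 0.9000]
After op 2 tick(3): ref=4.0000 raw=[4.8000 5.0000 3.6000]
After op 3 sync(2): ref=4.0000 raw=[4.8000 5.0000 4.0000]
After op 4 tick(5): ref=9.0000 raw=[10.8000 11.2500 8.5000]
After op 5 sync(0): ref=9.0000 raw=[9.0000 11.2500 8.5000]
Wrap final raw readings (mod 24): 9.0000 mod 24 = 9.0000; 11.2500 mod 24 = 11.2500; 8.5000 mod 24 = 8.5000

Answer: 9.0000 11.2500 8.5000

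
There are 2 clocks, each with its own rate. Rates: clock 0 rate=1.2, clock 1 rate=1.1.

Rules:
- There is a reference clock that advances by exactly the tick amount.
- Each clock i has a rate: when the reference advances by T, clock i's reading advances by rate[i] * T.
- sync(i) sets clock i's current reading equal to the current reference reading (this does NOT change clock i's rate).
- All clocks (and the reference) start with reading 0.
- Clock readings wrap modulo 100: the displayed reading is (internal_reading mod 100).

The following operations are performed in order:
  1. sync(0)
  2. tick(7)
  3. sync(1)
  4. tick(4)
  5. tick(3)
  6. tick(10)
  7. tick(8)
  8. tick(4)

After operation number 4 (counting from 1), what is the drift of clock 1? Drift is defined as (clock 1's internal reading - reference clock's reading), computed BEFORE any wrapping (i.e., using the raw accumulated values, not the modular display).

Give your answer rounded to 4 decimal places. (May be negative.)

After op 1 sync(0): ref=0.0000 raw=[0.0000 0.0000]
After op 2 tick(7): ref=7.0000 raw=[8.4000 7.7000]
After op 3 sync(1): ref=7.0000 raw=[8.4000 7.0000]
After op 4 tick(4): ref=11.0000 raw=[13.2000 11.4000]
Drift of clock 1 after op 4: 11.4000 - 11.0000 = 0.4000

Answer: 0.4000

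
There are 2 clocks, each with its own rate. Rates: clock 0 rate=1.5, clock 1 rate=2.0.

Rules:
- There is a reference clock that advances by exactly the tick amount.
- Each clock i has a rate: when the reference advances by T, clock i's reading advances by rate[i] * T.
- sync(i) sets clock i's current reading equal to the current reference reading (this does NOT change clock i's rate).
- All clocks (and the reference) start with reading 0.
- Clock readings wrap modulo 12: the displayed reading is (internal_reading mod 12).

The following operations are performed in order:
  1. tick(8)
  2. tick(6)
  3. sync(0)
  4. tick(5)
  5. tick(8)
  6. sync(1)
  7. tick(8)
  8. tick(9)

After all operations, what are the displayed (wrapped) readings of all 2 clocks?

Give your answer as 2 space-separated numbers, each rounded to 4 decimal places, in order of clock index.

Answer: 11.0000 1.0000

Derivation:
After op 1 tick(8): ref=8.0000 raw=[12.0000 16.0000]
After op 2 tick(6): ref=14.0000 raw=[21.0000 28.0000]
After op 3 sync(0): ref=14.0000 raw=[14.0000 28.0000]
After op 4 tick(5): ref=19.0000 raw=[21.5000 38.0000]
After op 5 tick(8): ref=27.0000 raw=[33.5000 54.0000]
After op 6 sync(1): ref=27.0000 raw=[33.5000 27.0000]
After op 7 tick(8): ref=35.0000 raw=[45.5000 43.0000]
After op 8 tick(9): ref=44.0000 raw=[59.0000 61.0000]
Wrap final raw readings (mod 12): 59.0000 mod 12 = 11.0000; 61.0000 mod 12 = 1.0000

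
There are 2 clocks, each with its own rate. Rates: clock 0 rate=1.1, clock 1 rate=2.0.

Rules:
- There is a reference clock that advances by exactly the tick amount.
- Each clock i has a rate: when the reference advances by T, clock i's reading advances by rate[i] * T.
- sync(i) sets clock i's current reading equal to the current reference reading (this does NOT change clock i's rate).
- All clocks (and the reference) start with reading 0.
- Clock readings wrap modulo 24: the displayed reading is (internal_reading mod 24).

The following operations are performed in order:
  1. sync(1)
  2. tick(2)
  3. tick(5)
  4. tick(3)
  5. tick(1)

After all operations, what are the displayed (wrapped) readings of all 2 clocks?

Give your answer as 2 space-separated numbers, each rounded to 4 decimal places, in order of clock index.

Answer: 12.1000 22.0000

Derivation:
After op 1 sync(1): ref=0.0000 raw=[0.0000 0.0000]
After op 2 tick(2): ref=2.0000 raw=[2.2000 4.0000]
After op 3 tick(5): ref=7.0000 raw=[7.7000 14.0000]
After op 4 tick(3): ref=10.0000 raw=[11.0000 20.0000]
After op 5 tick(1): ref=11.0000 raw=[12.1000 22.0000]
Wrap final raw readings (mod 24): 12.1000 mod 24 = 12.1000; 22.0000 mod 24 = 22.0000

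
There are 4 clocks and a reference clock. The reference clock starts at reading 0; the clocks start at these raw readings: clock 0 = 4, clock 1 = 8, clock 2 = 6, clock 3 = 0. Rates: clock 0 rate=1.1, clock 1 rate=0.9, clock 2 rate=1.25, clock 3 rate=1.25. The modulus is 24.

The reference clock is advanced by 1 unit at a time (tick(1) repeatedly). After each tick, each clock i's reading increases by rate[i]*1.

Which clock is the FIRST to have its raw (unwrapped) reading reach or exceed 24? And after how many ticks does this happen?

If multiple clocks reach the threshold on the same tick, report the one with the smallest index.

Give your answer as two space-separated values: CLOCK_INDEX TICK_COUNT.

Answer: 2 15

Derivation:
clock 0: start=4, rate=1.1, needs 24-4 = 20; ticks = ceil(20/1.1) = ceil(18.1818) = 19; reading at tick 19 = 4 + 1.1*19 = 24.9000
clock 1: start=8, rate=0.9, needs 24-8 = 16; ticks = ceil(16/0.9) = ceil(17.7778) = 18; reading at tick 18 = 8 + 0.9*18 = 24.2000
clock 2: start=6, rate=1.25, needs 24-6 = 18; ticks = ceil(18/1.25) = ceil(14.4000) = 15; reading at tick 15 = 6 + 1.25*15 = 24.7500
clock 3: start=0, rate=1.25, needs 24-0 = 24; ticks = ceil(24/1.25) = ceil(19.2000) = 20; reading at tick 20 = 0 + 1.25*20 = 25.0000
Minimum tick count = 15; winners = [2]; smallest index = 2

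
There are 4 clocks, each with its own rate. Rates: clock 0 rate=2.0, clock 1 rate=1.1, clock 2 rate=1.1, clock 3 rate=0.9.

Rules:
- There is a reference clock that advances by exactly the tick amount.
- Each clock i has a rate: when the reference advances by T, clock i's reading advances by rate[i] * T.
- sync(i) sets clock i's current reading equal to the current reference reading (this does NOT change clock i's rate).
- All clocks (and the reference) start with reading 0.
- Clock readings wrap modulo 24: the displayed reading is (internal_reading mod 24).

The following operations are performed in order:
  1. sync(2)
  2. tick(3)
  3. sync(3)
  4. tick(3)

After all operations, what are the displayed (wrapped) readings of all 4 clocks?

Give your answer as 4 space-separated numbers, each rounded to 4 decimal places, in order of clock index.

After op 1 sync(2): ref=0.0000 raw=[0.0000 0.0000 0.0000 0.0000]
After op 2 tick(3): ref=3.0000 raw=[6.0000 3.3000 3.3000 2.7000]
After op 3 sync(3): ref=3.0000 raw=[6.0000 3.3000 3.3000 3.0000]
After op 4 tick(3): ref=6.0000 raw=[12.0000 6.6000 6.6000 5.7000]
Wrap final raw readings (mod 24): 12.0000 mod 24 = 12.0000; 6.6000 mod 24 = 6.6000; 6.6000 mod 24 = 6.6000; 5.7000 mod 24 = 5.7000

Answer: 12.0000 6.6000 6.6000 5.7000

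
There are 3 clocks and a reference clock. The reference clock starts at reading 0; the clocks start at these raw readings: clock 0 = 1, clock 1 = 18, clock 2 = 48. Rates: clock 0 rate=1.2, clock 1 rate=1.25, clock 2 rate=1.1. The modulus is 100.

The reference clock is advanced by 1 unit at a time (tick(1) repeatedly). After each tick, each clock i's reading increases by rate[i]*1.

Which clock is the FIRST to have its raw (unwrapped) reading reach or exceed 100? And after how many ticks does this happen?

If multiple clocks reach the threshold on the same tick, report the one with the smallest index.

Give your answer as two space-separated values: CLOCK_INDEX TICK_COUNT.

clock 0: start=1, rate=1.2, needs 100-1 = 99; ticks = ceil(99/1.2) = ceil(82.5000) = 83; reading at tick 83 = 1 + 1.2*83 = 100.6000
clock 1: start=18, rate=1.25, needs 100-18 = 82; ticks = ceil(82/1.25) = ceil(65.6000) = 66; reading at tick 66 = 18 + 1.25*66 = 100.5000
clock 2: start=48, rate=1.1, needs 100-48 = 52; ticks = ceil(52/1.1) = ceil(47.2727) = 48; reading at tick 48 = 48 + 1.1*48 = 100.8000
Minimum tick count = 48; winners = [2]; smallest index = 2

Answer: 2 48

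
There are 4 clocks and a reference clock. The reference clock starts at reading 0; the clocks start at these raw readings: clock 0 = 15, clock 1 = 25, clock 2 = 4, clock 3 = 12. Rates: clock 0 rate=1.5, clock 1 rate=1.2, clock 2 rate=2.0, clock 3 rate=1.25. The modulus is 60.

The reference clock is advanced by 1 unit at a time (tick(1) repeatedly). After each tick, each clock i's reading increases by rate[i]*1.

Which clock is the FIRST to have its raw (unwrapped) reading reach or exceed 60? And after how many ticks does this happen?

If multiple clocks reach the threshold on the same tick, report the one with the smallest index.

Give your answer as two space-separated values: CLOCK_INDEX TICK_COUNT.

clock 0: start=15, rate=1.5, needs 60-15 = 45; ticks = ceil(45/1.5) = ceil(30.0000) = 30; reading at tick 30 = 15 + 1.5*30 = 60.0000
clock 1: start=25, rate=1.2, needs 60-25 = 35; ticks = ceil(35/1.2) = ceil(29.1667) = 30; reading at tick 30 = 25 + 1.2*30 = 61.0000
clock 2: start=4, rate=2.0, needs 60-4 = 56; ticks = ceil(56/2.0) = ceil(28.0000) = 28; reading at tick 28 = 4 + 2.0*28 = 60.0000
clock 3: start=12, rate=1.25, needs 60-12 = 48; ticks = ceil(48/1.25) = ceil(38.4000) = 39; reading at tick 39 = 12 + 1.25*39 = 60.7500
Minimum tick count = 28; winners = [2]; smallest index = 2

Answer: 2 28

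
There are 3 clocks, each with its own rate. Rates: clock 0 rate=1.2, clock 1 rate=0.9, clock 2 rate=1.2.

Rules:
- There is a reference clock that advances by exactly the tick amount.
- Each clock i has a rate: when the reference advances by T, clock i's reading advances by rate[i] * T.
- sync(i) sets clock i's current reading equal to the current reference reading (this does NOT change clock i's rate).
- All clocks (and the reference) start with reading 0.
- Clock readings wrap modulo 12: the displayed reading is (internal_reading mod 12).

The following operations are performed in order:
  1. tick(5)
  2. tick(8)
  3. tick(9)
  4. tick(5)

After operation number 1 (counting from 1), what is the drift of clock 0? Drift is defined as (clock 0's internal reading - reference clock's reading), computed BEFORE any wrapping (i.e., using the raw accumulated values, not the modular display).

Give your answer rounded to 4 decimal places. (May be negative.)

Answer: 1.0000

Derivation:
After op 1 tick(5): ref=5.0000 raw=[6.0000 4.5000 6.0000]
Drift of clock 0 after op 1: 6.0000 - 5.0000 = 1.0000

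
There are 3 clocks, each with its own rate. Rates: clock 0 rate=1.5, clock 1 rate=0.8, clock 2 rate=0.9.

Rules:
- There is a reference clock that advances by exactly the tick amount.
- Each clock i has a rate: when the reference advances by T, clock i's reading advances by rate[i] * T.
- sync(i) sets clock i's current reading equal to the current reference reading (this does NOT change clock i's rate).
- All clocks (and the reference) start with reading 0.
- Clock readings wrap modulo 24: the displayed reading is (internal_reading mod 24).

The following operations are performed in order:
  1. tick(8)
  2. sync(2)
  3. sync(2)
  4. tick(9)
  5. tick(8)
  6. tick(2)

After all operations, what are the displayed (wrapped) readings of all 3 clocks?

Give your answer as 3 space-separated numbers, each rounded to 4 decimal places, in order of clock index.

Answer: 16.5000 21.6000 1.1000

Derivation:
After op 1 tick(8): ref=8.0000 raw=[12.0000 6.4000 7.2000]
After op 2 sync(2): ref=8.0000 raw=[12.0000 6.4000 8.0000]
After op 3 sync(2): ref=8.0000 raw=[12.0000 6.4000 8.0000]
After op 4 tick(9): ref=17.0000 raw=[25.5000 13.6000 16.1000]
After op 5 tick(8): ref=25.0000 raw=[37.5000 20.0000 23.3000]
After op 6 tick(2): ref=27.0000 raw=[40.5000 21.6000 25.1000]
Wrap final raw readings (mod 24): 40.5000 mod 24 = 16.5000; 21.6000 mod 24 = 21.6000; 25.1000 mod 24 = 1.1000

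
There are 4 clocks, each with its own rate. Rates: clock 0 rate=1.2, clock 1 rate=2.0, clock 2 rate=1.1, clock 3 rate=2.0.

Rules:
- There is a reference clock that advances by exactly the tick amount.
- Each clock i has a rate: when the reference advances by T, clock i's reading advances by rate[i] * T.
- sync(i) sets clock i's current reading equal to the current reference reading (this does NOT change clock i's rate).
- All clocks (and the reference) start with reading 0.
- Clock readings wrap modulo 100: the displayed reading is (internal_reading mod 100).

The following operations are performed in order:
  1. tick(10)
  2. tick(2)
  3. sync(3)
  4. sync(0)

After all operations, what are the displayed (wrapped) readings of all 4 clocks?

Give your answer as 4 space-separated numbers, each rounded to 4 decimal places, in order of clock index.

Answer: 12.0000 24.0000 13.2000 12.0000

Derivation:
After op 1 tick(10): ref=10.0000 raw=[12.0000 20.0000 11.0000 20.0000]
After op 2 tick(2): ref=12.0000 raw=[14.4000 24.0000 13.2000 24.0000]
After op 3 sync(3): ref=12.0000 raw=[14.4000 24.0000 13.2000 12.0000]
After op 4 sync(0): ref=12.0000 raw=[12.0000 24.0000 13.2000 12.0000]
Wrap final raw readings (mod 100): 12.0000 mod 100 = 12.0000; 24.0000 mod 100 = 24.0000; 13.2000 mod 100 = 13.2000; 12.0000 mod 100 = 12.0000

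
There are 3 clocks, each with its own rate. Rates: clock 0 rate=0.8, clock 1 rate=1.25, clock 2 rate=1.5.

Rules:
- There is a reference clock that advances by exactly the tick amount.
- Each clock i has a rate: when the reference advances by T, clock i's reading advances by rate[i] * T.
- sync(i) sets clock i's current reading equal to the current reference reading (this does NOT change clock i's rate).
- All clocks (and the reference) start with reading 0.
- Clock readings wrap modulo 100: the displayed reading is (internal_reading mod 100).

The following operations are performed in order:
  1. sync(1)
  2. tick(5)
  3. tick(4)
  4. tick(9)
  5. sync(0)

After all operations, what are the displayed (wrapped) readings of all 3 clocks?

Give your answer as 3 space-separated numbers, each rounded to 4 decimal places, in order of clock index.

Answer: 18.0000 22.5000 27.0000

Derivation:
After op 1 sync(1): ref=0.0000 raw=[0.0000 0.0000 0.0000]
After op 2 tick(5): ref=5.0000 raw=[4.0000 6.2500 7.5000]
After op 3 tick(4): ref=9.0000 raw=[7.2000 11.2500 13.5000]
After op 4 tick(9): ref=18.0000 raw=[14.4000 22.5000 27.0000]
After op 5 sync(0): ref=18.0000 raw=[18.0000 22.5000 27.0000]
Wrap final raw readings (mod 100): 18.0000 mod 100 = 18.0000; 22.5000 mod 100 = 22.5000; 27.0000 mod 100 = 27.0000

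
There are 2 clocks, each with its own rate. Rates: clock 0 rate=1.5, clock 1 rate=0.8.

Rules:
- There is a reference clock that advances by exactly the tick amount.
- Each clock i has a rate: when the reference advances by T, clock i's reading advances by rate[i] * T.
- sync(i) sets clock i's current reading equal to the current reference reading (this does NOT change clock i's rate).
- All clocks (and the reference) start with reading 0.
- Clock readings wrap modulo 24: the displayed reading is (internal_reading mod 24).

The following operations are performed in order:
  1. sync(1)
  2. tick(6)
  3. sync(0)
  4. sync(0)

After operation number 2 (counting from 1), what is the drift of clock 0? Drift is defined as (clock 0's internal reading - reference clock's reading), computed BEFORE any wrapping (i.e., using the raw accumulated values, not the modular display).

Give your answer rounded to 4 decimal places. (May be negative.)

After op 1 sync(1): ref=0.0000 raw=[0.0000 0.0000]
After op 2 tick(6): ref=6.0000 raw=[9.0000 4.8000]
Drift of clock 0 after op 2: 9.0000 - 6.0000 = 3.0000

Answer: 3.0000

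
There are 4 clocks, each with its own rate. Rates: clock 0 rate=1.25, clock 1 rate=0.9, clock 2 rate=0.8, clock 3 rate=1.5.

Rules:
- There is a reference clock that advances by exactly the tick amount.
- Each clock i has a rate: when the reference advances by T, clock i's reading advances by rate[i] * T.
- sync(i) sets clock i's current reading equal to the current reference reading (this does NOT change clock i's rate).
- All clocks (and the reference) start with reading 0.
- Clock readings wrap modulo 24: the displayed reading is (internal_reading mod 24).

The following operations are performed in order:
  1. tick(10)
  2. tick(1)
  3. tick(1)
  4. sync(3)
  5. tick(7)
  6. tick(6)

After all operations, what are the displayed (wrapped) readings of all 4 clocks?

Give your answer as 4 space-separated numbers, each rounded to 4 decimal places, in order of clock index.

Answer: 7.2500 22.5000 20.0000 7.5000

Derivation:
After op 1 tick(10): ref=10.0000 raw=[12.5000 9.0000 8.0000 15.0000]
After op 2 tick(1): ref=11.0000 raw=[13.7500 9.9000 8.8000 16.5000]
After op 3 tick(1): ref=12.0000 raw=[15.0000 10.8000 9.6000 18.0000]
After op 4 sync(3): ref=12.0000 raw=[15.0000 10.8000 9.6000 12.0000]
After op 5 tick(7): ref=19.0000 raw=[23.7500 17.1000 15.2000 22.5000]
After op 6 tick(6): ref=25.0000 raw=[31.2500 22.5000 20.0000 31.5000]
Wrap final raw readings (mod 24): 31.2500 mod 24 = 7.2500; 22.5000 mod 24 = 22.5000; 20.0000 mod 24 = 20.0000; 31.5000 mod 24 = 7.5000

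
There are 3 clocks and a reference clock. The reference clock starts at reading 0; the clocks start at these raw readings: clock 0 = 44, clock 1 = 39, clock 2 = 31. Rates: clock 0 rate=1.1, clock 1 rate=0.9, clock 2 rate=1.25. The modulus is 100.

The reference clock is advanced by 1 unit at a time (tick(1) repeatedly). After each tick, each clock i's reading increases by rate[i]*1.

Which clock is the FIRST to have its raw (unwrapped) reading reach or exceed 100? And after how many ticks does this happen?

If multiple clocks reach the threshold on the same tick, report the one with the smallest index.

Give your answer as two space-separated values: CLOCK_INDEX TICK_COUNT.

clock 0: start=44, rate=1.1, needs 100-44 = 56; ticks = ceil(56/1.1) = ceil(50.9091) = 51; reading at tick 51 = 44 + 1.1*51 = 100.1000
clock 1: start=39, rate=0.9, needs 100-39 = 61; ticks = ceil(61/0.9) = ceil(67.7778) = 68; reading at tick 68 = 39 + 0.9*68 = 100.2000
clock 2: start=31, rate=1.25, needs 100-31 = 69; ticks = ceil(69/1.25) = ceil(55.2000) = 56; reading at tick 56 = 31 + 1.25*56 = 101.0000
Minimum tick count = 51; winners = [0]; smallest index = 0

Answer: 0 51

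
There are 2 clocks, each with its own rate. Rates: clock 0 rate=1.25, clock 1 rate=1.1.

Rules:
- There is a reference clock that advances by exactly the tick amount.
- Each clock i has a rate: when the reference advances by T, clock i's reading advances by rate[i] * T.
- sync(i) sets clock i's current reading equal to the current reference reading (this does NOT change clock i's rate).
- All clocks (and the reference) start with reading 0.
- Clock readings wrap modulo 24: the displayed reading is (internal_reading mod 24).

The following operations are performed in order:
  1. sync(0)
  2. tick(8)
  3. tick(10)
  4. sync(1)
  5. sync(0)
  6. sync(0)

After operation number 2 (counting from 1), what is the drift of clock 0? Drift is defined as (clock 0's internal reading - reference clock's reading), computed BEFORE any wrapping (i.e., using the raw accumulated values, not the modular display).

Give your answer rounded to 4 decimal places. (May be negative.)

After op 1 sync(0): ref=0.0000 raw=[0.0000 0.0000]
After op 2 tick(8): ref=8.0000 raw=[10.0000 8.8000]
Drift of clock 0 after op 2: 10.0000 - 8.0000 = 2.0000

Answer: 2.0000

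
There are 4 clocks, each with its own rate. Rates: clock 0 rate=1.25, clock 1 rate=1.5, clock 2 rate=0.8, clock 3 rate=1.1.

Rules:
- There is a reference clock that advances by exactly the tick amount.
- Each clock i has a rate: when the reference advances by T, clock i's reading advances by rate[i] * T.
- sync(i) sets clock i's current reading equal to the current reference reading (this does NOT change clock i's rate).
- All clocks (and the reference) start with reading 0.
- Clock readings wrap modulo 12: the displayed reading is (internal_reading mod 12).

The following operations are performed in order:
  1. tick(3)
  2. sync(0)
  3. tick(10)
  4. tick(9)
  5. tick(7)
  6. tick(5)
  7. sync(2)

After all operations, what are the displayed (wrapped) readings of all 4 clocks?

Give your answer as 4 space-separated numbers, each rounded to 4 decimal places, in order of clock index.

After op 1 tick(3): ref=3.0000 raw=[3.7500 4.5000 2.4000 3.3000]
After op 2 sync(0): ref=3.0000 raw=[3.0000 4.5000 2.4000 3.3000]
After op 3 tick(10): ref=13.0000 raw=[15.5000 19.5000 10.4000 14.3000]
After op 4 tick(9): ref=22.0000 raw=[26.7500 33.0000 17.6000 24.2000]
After op 5 tick(7): ref=29.0000 raw=[35.5000 43.5000 23.2000 31.9000]
After op 6 tick(5): ref=34.0000 raw=[41.7500 51.0000 27.2000 37.4000]
After op 7 sync(2): ref=34.0000 raw=[41.7500 51.0000 34.0000 37.4000]
Wrap final raw readings (mod 12): 41.7500 mod 12 = 5.7500; 51.0000 mod 12 = 3.0000; 34.0000 mod 12 = 10.0000; 37.4000 mod 12 = 1.4000

Answer: 5.7500 3.0000 10.0000 1.4000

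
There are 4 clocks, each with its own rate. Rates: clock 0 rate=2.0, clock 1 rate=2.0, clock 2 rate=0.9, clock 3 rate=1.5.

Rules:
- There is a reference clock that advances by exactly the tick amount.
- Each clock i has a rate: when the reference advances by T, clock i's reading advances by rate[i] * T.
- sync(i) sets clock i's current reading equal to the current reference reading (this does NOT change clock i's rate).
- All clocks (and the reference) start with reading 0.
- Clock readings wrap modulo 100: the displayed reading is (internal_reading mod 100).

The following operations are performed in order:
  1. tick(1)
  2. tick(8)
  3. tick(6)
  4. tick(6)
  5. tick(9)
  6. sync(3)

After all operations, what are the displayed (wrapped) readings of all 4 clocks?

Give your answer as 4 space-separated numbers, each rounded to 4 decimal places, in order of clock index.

After op 1 tick(1): ref=1.0000 raw=[2.0000 2.0000 0.9000 1.5000]
After op 2 tick(8): ref=9.0000 raw=[18.0000 18.0000 8.1000 13.5000]
After op 3 tick(6): ref=15.0000 raw=[30.0000 30.0000 13.5000 22.5000]
After op 4 tick(6): ref=21.0000 raw=[42.0000 42.0000 18.9000 31.5000]
After op 5 tick(9): ref=30.0000 raw=[60.0000 60.0000 27.0000 45.0000]
After op 6 sync(3): ref=30.0000 raw=[60.0000 60.0000 27.0000 30.0000]
Wrap final raw readings (mod 100): 60.0000 mod 100 = 60.0000; 60.0000 mod 100 = 60.0000; 27.0000 mod 100 = 27.0000; 30.0000 mod 100 = 30.0000

Answer: 60.0000 60.0000 27.0000 30.0000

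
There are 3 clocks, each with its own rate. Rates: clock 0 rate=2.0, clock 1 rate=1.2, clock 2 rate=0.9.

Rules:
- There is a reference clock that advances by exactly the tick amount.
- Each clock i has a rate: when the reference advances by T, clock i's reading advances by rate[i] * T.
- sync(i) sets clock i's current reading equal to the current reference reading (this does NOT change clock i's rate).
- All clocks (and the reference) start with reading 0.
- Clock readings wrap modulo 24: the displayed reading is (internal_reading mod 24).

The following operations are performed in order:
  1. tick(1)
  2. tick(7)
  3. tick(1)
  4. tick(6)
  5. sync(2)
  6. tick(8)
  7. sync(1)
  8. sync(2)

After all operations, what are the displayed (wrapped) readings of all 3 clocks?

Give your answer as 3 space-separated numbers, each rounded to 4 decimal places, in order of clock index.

Answer: 22.0000 23.0000 23.0000

Derivation:
After op 1 tick(1): ref=1.0000 raw=[2.0000 1.2000 0.9000]
After op 2 tick(7): ref=8.0000 raw=[16.0000 9.6000 7.2000]
After op 3 tick(1): ref=9.0000 raw=[18.0000 10.8000 8.1000]
After op 4 tick(6): ref=15.0000 raw=[30.0000 18.0000 13.5000]
After op 5 sync(2): ref=15.0000 raw=[30.0000 18.0000 15.0000]
After op 6 tick(8): ref=23.0000 raw=[46.0000 27.6000 22.2000]
After op 7 sync(1): ref=23.0000 raw=[46.0000 23.0000 22.2000]
After op 8 sync(2): ref=23.0000 raw=[46.0000 23.0000 23.0000]
Wrap final raw readings (mod 24): 46.0000 mod 24 = 22.0000; 23.0000 mod 24 = 23.0000; 23.0000 mod 24 = 23.0000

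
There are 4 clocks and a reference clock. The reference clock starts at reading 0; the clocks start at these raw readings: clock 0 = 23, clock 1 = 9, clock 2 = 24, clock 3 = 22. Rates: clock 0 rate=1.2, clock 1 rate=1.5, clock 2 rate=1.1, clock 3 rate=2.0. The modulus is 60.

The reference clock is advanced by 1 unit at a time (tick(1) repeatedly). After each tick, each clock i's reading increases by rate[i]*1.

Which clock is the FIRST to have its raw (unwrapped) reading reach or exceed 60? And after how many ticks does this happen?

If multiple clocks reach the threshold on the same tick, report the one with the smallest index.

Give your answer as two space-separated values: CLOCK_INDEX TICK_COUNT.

Answer: 3 19

Derivation:
clock 0: start=23, rate=1.2, needs 60-23 = 37; ticks = ceil(37/1.2) = ceil(30.8333) = 31; reading at tick 31 = 23 + 1.2*31 = 60.2000
clock 1: start=9, rate=1.5, needs 60-9 = 51; ticks = ceil(51/1.5) = ceil(34.0000) = 34; reading at tick 34 = 9 + 1.5*34 = 60.0000
clock 2: start=24, rate=1.1, needs 60-24 = 36; ticks = ceil(36/1.1) = ceil(32.7273) = 33; reading at tick 33 = 24 + 1.1*33 = 60.3000
clock 3: start=22, rate=2.0, needs 60-22 = 38; ticks = ceil(38/2.0) = ceil(19.0000) = 19; reading at tick 19 = 22 + 2.0*19 = 60.0000
Minimum tick count = 19; winners = [3]; smallest index = 3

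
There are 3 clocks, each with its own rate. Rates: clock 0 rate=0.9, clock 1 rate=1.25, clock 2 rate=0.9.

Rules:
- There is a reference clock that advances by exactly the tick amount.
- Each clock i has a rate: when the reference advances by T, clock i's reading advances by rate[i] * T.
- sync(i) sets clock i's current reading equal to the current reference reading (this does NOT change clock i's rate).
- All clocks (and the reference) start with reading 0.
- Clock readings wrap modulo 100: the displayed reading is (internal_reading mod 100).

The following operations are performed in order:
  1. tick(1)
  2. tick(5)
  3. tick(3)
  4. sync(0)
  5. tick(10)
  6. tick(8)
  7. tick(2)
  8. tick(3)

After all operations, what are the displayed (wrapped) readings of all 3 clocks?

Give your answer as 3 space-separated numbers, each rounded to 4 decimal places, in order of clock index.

Answer: 29.7000 40.0000 28.8000

Derivation:
After op 1 tick(1): ref=1.0000 raw=[0.9000 1.2500 0.9000]
After op 2 tick(5): ref=6.0000 raw=[5.4000 7.5000 5.4000]
After op 3 tick(3): ref=9.0000 raw=[8.1000 11.2500 8.1000]
After op 4 sync(0): ref=9.0000 raw=[9.0000 11.2500 8.1000]
After op 5 tick(10): ref=19.0000 raw=[18.0000 23.7500 17.1000]
After op 6 tick(8): ref=27.0000 raw=[25.2000 33.7500 24.3000]
After op 7 tick(2): ref=29.0000 raw=[27.0000 36.2500 26.1000]
After op 8 tick(3): ref=32.0000 raw=[29.7000 40.0000 28.8000]
Wrap final raw readings (mod 100): 29.7000 mod 100 = 29.7000; 40.0000 mod 100 = 40.0000; 28.8000 mod 100 = 28.8000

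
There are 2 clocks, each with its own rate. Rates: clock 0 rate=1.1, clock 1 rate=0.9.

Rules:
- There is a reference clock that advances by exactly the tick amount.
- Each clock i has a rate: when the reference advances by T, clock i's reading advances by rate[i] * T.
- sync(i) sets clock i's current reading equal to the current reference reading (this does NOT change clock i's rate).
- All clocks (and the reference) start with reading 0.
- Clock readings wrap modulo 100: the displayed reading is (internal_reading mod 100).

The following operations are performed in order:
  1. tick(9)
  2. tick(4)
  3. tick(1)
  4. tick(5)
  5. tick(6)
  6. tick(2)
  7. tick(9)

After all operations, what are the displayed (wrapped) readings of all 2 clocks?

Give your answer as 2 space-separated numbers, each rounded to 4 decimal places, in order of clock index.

Answer: 39.6000 32.4000

Derivation:
After op 1 tick(9): ref=9.0000 raw=[9.9000 8.1000]
After op 2 tick(4): ref=13.0000 raw=[14.3000 11.7000]
After op 3 tick(1): ref=14.0000 raw=[15.4000 12.6000]
After op 4 tick(5): ref=19.0000 raw=[20.9000 17.1000]
After op 5 tick(6): ref=25.0000 raw=[27.5000 22.5000]
After op 6 tick(2): ref=27.0000 raw=[29.7000 24.3000]
After op 7 tick(9): ref=36.0000 raw=[39.6000 32.4000]
Wrap final raw readings (mod 100): 39.6000 mod 100 = 39.6000; 32.4000 mod 100 = 32.4000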